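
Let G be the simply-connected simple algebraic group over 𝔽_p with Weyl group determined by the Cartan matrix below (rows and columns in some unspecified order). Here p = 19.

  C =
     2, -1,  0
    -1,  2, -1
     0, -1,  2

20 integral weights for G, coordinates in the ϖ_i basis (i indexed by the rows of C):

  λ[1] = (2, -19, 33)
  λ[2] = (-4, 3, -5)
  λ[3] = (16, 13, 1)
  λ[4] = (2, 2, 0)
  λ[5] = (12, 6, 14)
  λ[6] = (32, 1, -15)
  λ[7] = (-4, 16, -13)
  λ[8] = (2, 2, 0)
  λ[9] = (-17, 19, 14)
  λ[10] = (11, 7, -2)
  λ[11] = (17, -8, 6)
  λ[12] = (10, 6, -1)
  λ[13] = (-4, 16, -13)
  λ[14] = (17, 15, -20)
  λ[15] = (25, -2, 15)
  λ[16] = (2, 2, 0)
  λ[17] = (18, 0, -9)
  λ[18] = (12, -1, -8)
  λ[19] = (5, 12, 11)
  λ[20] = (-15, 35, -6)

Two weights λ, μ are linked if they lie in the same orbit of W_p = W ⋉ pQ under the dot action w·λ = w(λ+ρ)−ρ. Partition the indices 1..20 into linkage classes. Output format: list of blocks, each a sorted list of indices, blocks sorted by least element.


Cartan matrix: type A_3 (|W|=24); un-permuting the 3 rows.

Ā_19 reps of the 20 weights (A_3, coords as presented):

  [1] (0, 3, 1)
  [2] (0, 3, 1)
  [3] (3, 2, 12)
  [4] (3, 3, 1)
  [5] (3, 3, 1)
  [6] (3, 2, 12)
  [7] (3, 2, 12)
  [8] (3, 3, 1)
  [9] (0, 3, 1)
  [10] (11, 7, 0)
  [11] (11, 7, 0)
  [12] (11, 7, 0)
  [13] (3, 2, 12)
  [14] (0, 3, 1)
  [15] (3, 3, 1)
  [16] (3, 3, 1)
  [17] (11, 7, 0)
  [18] (6, 7, 0)
  [19] (6, 7, 0)
  [20] (3, 2, 12)

Grouping the 20 weights by Ā_19-representative: 5 linkage classes.

[[1, 2, 9, 14], [3, 6, 7, 13, 20], [4, 5, 8, 15, 16], [10, 11, 12, 17], [18, 19]]


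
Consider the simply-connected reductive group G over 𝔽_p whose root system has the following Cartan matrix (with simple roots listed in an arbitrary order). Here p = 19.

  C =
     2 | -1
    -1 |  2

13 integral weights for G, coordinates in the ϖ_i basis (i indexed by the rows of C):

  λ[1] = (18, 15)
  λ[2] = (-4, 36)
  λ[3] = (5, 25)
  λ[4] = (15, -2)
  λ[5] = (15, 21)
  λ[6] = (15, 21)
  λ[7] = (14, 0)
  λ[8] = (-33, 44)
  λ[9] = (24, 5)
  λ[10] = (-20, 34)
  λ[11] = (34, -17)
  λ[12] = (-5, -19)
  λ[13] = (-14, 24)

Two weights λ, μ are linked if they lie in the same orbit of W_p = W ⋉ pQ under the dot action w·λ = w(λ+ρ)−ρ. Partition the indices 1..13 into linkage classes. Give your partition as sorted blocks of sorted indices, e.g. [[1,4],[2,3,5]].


Root system A_2: the 2×2 matrix C matches after relabeling.

Folding the 13 weights λ_j+ρ into Ā_19 (reps in the given 2-coord order):

    [1] (3, 0)
    [2] (15, 1)
    [3] (7, 6)
    [4] (15, 1)
    [5] (3, 0)
    [6] (3, 0)
    [7] (15, 1)
    [8] (7, 6)
    [9] (7, 6)
    [10] (3, 0)
    [11] (3, 0)
    [12] (15, 1)
    [13] (7, 6)

3 distinct reps among the 13 weights ⇒ 3 W_19-linkage classes:

[[1, 5, 6, 10, 11], [2, 4, 7, 12], [3, 8, 9, 13]]


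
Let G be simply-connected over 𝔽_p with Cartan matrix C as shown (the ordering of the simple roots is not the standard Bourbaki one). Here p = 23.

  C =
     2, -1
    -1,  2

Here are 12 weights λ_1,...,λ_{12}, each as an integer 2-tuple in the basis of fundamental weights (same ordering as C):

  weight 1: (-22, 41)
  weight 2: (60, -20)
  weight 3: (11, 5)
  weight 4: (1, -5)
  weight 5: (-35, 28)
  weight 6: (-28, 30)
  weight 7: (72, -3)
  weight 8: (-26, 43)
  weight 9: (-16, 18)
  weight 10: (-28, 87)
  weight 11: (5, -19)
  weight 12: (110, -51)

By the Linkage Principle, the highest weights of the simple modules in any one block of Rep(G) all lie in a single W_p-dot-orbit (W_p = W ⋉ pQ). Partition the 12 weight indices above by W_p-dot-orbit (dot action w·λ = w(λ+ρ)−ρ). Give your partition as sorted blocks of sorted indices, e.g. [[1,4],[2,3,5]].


Cartan matrix: type A_2 (|W|=6); un-permuting the 2 rows.

λ_j+ρ reflected into Ā_23 (⟨·,θ^∨⟩≤23); 2-tuples as given:

  1: (2, 2);  2: (15, 4);  3: (12, 6);  4: (2, 2);  5: (12, 6);  6: (15, 4);  7: (2, 2);  8: (2, 2);  9: (15, 4);  10: (15, 4);  11: (12, 6);  12: (15, 4)

3 distinct reps among the 12 weights ⇒ 3 W_23-linkage classes:

[[1, 4, 7, 8], [2, 6, 9, 10, 12], [3, 5, 11]]


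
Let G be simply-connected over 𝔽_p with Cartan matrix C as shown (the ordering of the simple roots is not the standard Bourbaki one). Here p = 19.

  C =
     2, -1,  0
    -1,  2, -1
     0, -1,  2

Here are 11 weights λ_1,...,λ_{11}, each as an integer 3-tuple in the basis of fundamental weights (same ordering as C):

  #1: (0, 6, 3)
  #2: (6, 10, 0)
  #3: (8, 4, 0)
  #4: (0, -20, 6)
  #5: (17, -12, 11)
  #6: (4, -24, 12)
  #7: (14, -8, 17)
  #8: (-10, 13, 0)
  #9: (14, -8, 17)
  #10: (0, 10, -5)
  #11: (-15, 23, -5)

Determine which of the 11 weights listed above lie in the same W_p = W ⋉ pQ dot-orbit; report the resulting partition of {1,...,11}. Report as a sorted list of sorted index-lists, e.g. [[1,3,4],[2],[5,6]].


Dynkin diagram of C (from the 4 off-diagonal −1 entries): A_3.

Alcove-folded reps (p=19, 11 weights, presented ϖ-order):

  λ_1 → (1, 7, 4)
  λ_2 → (7, 11, 1)
  λ_3 → (9, 5, 1)
  λ_4 → (7, 11, 1)
  λ_5 → (7, 11, 1)
  λ_6 → (9, 5, 1)
  λ_7 → (1, 7, 4)
  λ_8 → (9, 5, 1)
  λ_9 → (1, 7, 4)
  λ_10 → (1, 7, 4)
  λ_11 → (9, 5, 1)

Linkage partition of the 11 weights (3 classes, p=19):

[[1, 7, 9, 10], [2, 4, 5], [3, 6, 8, 11]]


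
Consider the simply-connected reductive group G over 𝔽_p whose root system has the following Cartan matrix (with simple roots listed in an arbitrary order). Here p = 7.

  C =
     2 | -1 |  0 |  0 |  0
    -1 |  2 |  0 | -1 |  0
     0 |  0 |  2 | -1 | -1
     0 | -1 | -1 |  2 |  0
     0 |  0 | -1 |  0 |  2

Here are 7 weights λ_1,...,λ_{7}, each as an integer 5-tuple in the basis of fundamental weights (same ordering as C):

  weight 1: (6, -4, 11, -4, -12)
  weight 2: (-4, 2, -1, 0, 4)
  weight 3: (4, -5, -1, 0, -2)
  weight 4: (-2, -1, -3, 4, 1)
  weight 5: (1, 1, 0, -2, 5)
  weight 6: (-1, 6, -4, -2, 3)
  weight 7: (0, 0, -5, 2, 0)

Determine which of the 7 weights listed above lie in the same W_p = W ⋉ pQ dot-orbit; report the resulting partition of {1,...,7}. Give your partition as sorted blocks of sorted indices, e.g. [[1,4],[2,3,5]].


A_5 Cartan matrix, 5 simple roots permuted; ρ=(1,1,1,1,1).

Ā_7 reps of the 7 weights (A_5, coords as presented):

  [1] (1, 2, 1, 2, 0)
  [2] (1, 0, 0, 1, 3)
  [3] (1, 0, 0, 1, 3)
  [4] (0, 1, 2, 2, 0)
  [5] (1, 0, 0, 1, 3)
  [6] (0, 3, 1, 3, 0)
  [7] (1, 0, 0, 1, 3)

Partition of {1..7} into 4 W_7-dot-orbits:

[[1], [2, 3, 5, 7], [4], [6]]


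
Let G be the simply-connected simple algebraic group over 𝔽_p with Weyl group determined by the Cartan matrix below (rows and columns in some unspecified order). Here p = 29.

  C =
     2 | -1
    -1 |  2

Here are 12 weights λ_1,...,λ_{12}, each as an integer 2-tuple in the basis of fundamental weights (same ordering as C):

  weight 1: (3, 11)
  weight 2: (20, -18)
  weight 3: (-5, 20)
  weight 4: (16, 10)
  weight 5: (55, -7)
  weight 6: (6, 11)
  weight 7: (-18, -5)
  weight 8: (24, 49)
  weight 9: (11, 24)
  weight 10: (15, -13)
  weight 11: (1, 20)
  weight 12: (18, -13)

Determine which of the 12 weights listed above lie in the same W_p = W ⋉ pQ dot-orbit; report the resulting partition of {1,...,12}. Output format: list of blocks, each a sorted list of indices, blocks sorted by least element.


Root system A_2: the 2×2 matrix C matches after relabeling.

Folding the 12 weights λ_j+ρ into Ā_29 (reps in the given 2-coord order):

  [1] (4, 12)
  [2] (4, 17)
  [3] (4, 17)
  [4] (17, 11)
  [5] (2, 21)
  [6] (7, 12)
  [7] (4, 17)
  [8] (4, 17)
  [9] (4, 17)
  [10] (4, 12)
  [11] (2, 21)
  [12] (7, 12)

Partition of {1..12} into 5 W_29-dot-orbits:

[[1, 10], [2, 3, 7, 8, 9], [4], [5, 11], [6, 12]]


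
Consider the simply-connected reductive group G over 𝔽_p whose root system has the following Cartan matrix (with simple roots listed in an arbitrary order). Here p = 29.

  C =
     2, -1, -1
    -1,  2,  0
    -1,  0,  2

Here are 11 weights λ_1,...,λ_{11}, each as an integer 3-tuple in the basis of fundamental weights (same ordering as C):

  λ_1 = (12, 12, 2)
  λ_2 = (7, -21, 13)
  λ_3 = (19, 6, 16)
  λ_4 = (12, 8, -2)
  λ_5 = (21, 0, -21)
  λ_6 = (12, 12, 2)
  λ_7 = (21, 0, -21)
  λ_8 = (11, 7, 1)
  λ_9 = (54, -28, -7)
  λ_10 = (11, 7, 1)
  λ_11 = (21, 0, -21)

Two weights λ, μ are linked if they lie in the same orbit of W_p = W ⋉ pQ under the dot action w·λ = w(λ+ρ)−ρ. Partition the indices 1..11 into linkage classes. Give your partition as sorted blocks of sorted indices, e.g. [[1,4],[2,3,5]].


Type A_3, rank 3, |W|=24; reorder rows/cols to standard.

λ_j+ρ reflected into Ā_29 (⟨·,θ^∨⟩≤29); 3-tuples as given:

  λ_1+ρ ↦ (13, 13, 3);  λ_2+ρ ↦ (12, 8, 2);  λ_3+ρ ↦ (12, 8, 2);  λ_4+ρ ↦ (12, 9, 1);  λ_5+ρ ↦ (2, 1, 20);  λ_6+ρ ↦ (13, 13, 3);  λ_7+ρ ↦ (2, 1, 20);  λ_8+ρ ↦ (12, 8, 2);  λ_9+ρ ↦ (2, 1, 20);  λ_10+ρ ↦ (12, 8, 2);  λ_11+ρ ↦ (2, 1, 20)

4 distinct reps among the 11 weights ⇒ 4 W_29-linkage classes:

[[1, 6], [2, 3, 8, 10], [4], [5, 7, 9, 11]]


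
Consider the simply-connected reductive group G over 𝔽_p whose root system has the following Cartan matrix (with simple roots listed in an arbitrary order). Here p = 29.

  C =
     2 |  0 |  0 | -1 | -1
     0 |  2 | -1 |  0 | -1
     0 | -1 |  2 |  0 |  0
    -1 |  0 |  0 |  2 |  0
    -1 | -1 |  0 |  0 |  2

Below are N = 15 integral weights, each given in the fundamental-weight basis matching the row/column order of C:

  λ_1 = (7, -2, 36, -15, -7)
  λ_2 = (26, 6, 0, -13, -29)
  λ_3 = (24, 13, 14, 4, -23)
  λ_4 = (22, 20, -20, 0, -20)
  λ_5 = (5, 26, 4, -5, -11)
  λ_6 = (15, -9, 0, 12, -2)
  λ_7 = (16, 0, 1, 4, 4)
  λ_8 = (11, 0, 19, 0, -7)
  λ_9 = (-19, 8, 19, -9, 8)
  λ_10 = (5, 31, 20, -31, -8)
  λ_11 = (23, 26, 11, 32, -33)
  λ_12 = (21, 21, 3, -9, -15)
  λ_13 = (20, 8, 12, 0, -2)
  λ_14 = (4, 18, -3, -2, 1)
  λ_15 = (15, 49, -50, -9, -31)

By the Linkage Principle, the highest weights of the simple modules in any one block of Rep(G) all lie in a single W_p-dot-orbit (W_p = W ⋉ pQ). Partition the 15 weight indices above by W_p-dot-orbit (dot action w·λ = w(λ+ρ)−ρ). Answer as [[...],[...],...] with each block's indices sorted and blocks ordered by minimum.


Cartan matrix: type A_5 (|W|=720); un-permuting the 5 rows.

Ā_29 reps of the 15 weights (A_5, coords as presented):

  1: (6, 5, 15, 1, 1)
  2: (6, 5, 15, 1, 1)
  3: (0, 7, 1, 3, 14)
  4: (4, 17, 2, 1, 2)
  5: (4, 17, 2, 1, 2)
  6: (7, 7, 1, 13, 1)
  7: (17, 1, 1, 4, 5)
  8: (6, 5, 15, 1, 1)
  9: (9, 8, 3, 0, 0)
  10: (17, 1, 1, 4, 5)
  11: (4, 17, 2, 1, 2)
  12: (0, 7, 1, 3, 14)
  13: (7, 7, 1, 13, 1)
  14: (4, 17, 2, 1, 2)
  15: (7, 7, 1, 13, 1)

Partition of {1..15} into 6 W_29-dot-orbits:

[[1, 2, 8], [3, 12], [4, 5, 11, 14], [6, 13, 15], [7, 10], [9]]


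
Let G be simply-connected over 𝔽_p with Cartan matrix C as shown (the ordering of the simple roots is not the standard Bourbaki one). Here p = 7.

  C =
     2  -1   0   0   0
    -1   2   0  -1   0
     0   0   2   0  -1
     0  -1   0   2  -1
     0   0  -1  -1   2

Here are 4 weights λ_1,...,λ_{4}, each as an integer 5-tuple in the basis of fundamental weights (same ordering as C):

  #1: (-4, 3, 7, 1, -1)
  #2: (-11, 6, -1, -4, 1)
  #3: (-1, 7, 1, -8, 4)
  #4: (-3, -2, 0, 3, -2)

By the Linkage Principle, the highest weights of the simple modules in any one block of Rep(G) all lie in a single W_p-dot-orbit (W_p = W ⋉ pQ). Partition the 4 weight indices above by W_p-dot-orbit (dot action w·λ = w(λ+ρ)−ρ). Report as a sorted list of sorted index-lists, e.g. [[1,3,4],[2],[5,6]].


C ↔ A_5 under row/col permutation; |W(A_5)| = 720.

Ā_7 reps of the 4 weights (A_5, coords as presented):

    1: (1, 2, 0, 0, 1)
    2: (1, 2, 0, 0, 1)
    3: (0, 0, 0, 5, 1)
    4: (1, 2, 0, 0, 1)

Grouping the 4 weights by Ā_7-representative: 2 linkage classes.

[[1, 2, 4], [3]]


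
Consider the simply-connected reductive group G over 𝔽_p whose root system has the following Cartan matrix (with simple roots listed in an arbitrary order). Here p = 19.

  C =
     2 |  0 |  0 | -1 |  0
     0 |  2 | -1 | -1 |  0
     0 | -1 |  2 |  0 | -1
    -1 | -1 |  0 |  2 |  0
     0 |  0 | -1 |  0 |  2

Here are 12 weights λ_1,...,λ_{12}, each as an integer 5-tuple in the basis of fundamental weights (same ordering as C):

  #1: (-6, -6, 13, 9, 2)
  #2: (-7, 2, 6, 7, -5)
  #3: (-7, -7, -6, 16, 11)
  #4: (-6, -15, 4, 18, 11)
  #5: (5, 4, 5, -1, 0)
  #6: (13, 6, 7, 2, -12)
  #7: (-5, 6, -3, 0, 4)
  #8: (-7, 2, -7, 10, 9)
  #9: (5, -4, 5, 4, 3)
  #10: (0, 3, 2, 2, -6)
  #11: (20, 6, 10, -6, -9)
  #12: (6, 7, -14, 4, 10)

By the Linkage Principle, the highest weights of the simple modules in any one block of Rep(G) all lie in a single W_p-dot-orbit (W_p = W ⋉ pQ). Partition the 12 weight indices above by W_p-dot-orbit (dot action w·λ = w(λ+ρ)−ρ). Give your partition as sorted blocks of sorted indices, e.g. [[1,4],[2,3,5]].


Cartan matrix: type A_5 (|W|=720); un-permuting the 5 rows.

λ_j+ρ reflected into Ā_19 (⟨·,θ^∨⟩≤19); 5-tuples as given:

  1: (2, 5, 9, 0, 0) · 2: (6, 3, 3, 2, 4) · 3: (6, 5, 6, 0, 1) · 4: (2, 5, 9, 0, 0) · 5: (6, 5, 6, 0, 1) · 6: (1, 2, 2, 3, 3) · 7: (1, 2, 2, 3, 3) · 8: (6, 3, 3, 2, 4) · 9: (6, 3, 3, 2, 4) · 10: (1, 2, 2, 3, 3) · 11: (1, 2, 2, 3, 3) · 12: (6, 5, 6, 0, 1)

The 12 indices split into 4 linkage classes (same alcove rep ⇔ same W_19-dot-orbit):

[[1, 4], [2, 8, 9], [3, 5, 12], [6, 7, 10, 11]]


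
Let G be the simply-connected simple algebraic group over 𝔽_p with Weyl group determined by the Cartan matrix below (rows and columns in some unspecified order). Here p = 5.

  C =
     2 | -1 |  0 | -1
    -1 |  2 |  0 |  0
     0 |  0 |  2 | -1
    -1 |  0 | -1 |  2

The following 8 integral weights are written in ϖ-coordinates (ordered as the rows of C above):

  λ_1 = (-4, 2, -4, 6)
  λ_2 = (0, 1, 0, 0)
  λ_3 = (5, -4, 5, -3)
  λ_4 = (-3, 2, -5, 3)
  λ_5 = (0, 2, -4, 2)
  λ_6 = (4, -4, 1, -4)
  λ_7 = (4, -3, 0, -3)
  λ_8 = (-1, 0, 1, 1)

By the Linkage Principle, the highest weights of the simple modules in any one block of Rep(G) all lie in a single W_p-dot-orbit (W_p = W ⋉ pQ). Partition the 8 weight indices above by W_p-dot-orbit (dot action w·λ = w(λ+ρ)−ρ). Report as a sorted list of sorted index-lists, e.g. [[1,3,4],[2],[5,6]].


C ↔ A_4 under row/col permutation; |W(A_4)| = 120.

Alcove-folded reps (p=5, 8 weights, presented ϖ-order):

    λ_1+ρ ↦ (1, 2, 1, 1)
    λ_2+ρ ↦ (1, 2, 1, 1)
    λ_3+ρ ↦ (1, 1, 1, 0)
    λ_4+ρ ↦ (0, 1, 2, 2)
    λ_5+ρ ↦ (1, 1, 1, 0)
    λ_6+ρ ↦ (1, 2, 1, 1)
    λ_7+ρ ↦ (1, 2, 1, 1)
    λ_8+ρ ↦ (0, 1, 2, 2)

3 distinct reps among the 8 weights ⇒ 3 W_5-linkage classes:

[[1, 2, 6, 7], [3, 5], [4, 8]]


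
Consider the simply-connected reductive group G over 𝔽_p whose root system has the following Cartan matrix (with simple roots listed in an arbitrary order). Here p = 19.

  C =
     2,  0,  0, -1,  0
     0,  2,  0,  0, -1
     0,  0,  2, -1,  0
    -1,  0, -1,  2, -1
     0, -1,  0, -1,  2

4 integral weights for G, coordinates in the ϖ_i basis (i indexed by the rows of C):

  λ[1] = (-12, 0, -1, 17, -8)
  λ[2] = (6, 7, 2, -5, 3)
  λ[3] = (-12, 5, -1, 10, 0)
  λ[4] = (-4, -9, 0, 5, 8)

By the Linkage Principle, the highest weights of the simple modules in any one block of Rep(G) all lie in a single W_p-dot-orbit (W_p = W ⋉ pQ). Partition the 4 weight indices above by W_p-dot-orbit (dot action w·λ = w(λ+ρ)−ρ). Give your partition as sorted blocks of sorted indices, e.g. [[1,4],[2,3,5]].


D_5 Cartan matrix, 5 simple roots permuted; ρ=(1,1,1,1,1).

Each λ_j+ρ reduced to Ā_19; 5-tuples below use C's row order:

  [1] (11, 6, 0, 0, 1)
  [2] (3, 8, 1, 3, 0)
  [3] (11, 6, 0, 0, 1)
  [4] (3, 8, 1, 3, 0)

The 4 indices split into 2 linkage classes (same alcove rep ⇔ same W_19-dot-orbit):

[[1, 3], [2, 4]]


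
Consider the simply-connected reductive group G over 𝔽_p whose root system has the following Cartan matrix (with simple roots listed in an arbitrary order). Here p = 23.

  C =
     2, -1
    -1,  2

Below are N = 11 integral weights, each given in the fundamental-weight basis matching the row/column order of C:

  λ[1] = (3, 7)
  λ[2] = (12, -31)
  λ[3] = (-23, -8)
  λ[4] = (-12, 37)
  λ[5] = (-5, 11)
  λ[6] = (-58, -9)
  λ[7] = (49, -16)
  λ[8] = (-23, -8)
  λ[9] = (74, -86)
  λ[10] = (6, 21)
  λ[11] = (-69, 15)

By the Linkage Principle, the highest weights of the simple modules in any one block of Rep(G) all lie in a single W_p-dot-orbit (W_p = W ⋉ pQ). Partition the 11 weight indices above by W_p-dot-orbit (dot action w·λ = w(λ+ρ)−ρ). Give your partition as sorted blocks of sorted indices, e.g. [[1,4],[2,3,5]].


C ↔ A_2 under row/col permutation; |W(A_2)| = 6.

λ_j+ρ reflected into Ā_23 (⟨·,θ^∨⟩≤23); 2-tuples as given:

    λ_1+ρ ↦ (4, 8)
    λ_2+ρ ↦ (10, 6)
    λ_3+ρ ↦ (1, 16)
    λ_4+ρ ↦ (4, 8)
    λ_5+ρ ↦ (4, 8)
    λ_6+ρ ↦ (4, 8)
    λ_7+ρ ↦ (4, 8)
    λ_8+ρ ↦ (1, 16)
    λ_9+ρ ↦ (10, 6)
    λ_10+ρ ↦ (1, 16)
    λ_11+ρ ↦ (1, 16)

The 11 indices split into 3 linkage classes (same alcove rep ⇔ same W_23-dot-orbit):

[[1, 4, 5, 6, 7], [2, 9], [3, 8, 10, 11]]


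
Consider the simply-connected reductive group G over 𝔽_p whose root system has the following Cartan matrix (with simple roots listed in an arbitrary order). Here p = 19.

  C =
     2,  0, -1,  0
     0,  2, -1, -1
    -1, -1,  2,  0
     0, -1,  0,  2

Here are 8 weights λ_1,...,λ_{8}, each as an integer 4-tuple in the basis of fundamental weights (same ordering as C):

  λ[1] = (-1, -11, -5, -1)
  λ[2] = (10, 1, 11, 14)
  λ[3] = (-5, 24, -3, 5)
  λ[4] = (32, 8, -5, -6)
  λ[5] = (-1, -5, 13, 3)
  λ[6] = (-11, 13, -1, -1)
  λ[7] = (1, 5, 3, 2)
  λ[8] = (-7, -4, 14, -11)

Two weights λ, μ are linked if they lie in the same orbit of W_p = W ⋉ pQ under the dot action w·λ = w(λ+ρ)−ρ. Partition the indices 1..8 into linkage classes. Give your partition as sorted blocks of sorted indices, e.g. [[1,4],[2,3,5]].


A_4 Cartan matrix, 4 simple roots permuted; ρ=(1,1,1,1).

Ā_19 reps of the 8 weights (A_4, coords as presented):

  λ_1+ρ ↦ (0, 4, 10, 0)
  λ_2+ρ ↦ (8, 2, 2, 2)
  λ_3+ρ ↦ (0, 7, 6, 2)
  λ_4+ρ ↦ (0, 4, 10, 0)
  λ_5+ρ ↦ (0, 4, 10, 0)
  λ_6+ρ ↦ (0, 4, 10, 0)
  λ_7+ρ ↦ (2, 6, 4, 3)
  λ_8+ρ ↦ (2, 6, 4, 3)

4 distinct reps among the 8 weights ⇒ 4 W_19-linkage classes:

[[1, 4, 5, 6], [2], [3], [7, 8]]


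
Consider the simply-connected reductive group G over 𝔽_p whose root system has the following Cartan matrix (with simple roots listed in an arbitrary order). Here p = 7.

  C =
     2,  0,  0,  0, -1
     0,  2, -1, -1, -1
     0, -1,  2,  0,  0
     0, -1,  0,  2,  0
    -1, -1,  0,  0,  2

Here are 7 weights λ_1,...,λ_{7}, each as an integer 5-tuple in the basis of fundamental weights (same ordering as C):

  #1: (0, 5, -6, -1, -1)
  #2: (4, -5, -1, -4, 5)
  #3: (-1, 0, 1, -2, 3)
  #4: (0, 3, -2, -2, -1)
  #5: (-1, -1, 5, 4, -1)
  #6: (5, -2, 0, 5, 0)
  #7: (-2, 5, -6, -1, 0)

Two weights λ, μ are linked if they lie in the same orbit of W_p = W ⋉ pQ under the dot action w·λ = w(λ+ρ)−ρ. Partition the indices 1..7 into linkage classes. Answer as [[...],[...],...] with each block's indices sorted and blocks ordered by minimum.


Type D_5, rank 5, |W|=1920; reorder rows/cols to standard.

Ā_7 reps of the 7 weights (D_5, coords as presented):

  1: (0, 0, 5, 0, 1);  2: (0, 0, 2, 1, 0);  3: (0, 0, 2, 1, 0);  4: (1, 2, 1, 1, 0);  5: (0, 0, 2, 1, 0);  6: (0, 0, 5, 0, 1);  7: (0, 0, 5, 0, 1)

Partition of {1..7} into 3 W_7-dot-orbits:

[[1, 6, 7], [2, 3, 5], [4]]


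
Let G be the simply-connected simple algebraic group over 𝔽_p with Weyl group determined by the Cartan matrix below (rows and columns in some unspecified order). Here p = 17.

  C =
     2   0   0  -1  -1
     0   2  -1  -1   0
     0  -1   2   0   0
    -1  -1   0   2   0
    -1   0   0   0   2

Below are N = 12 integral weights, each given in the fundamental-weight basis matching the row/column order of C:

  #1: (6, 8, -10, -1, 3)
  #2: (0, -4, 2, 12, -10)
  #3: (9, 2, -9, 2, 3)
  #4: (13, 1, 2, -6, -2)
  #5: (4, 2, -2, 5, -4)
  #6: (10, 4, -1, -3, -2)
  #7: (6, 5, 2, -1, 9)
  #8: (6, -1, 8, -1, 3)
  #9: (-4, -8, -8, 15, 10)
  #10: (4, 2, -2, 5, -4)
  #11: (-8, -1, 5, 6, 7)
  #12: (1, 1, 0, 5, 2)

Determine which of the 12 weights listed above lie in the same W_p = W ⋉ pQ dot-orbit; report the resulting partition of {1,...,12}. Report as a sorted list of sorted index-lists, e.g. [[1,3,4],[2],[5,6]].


Root system A_5: the 5×5 matrix C matches after relabeling.

Ā_17 reps of the 12 weights (A_5, coords as presented):

  [1] (7, 0, 6, 0, 1);  [2] (8, 3, 0, 2, 1);  [3] (8, 3, 0, 2, 1);  [4] (8, 3, 0, 2, 1);  [5] (2, 2, 1, 6, 3);  [6] (8, 3, 0, 2, 1);  [7] (7, 0, 6, 0, 1);  [8] (7, 0, 6, 0, 1);  [9] (2, 6, 0, 1, 1);  [10] (2, 2, 1, 6, 3);  [11] (7, 0, 6, 0, 1);  [12] (2, 2, 1, 6, 3)

Linkage partition of the 12 weights (4 classes, p=17):

[[1, 7, 8, 11], [2, 3, 4, 6], [5, 10, 12], [9]]


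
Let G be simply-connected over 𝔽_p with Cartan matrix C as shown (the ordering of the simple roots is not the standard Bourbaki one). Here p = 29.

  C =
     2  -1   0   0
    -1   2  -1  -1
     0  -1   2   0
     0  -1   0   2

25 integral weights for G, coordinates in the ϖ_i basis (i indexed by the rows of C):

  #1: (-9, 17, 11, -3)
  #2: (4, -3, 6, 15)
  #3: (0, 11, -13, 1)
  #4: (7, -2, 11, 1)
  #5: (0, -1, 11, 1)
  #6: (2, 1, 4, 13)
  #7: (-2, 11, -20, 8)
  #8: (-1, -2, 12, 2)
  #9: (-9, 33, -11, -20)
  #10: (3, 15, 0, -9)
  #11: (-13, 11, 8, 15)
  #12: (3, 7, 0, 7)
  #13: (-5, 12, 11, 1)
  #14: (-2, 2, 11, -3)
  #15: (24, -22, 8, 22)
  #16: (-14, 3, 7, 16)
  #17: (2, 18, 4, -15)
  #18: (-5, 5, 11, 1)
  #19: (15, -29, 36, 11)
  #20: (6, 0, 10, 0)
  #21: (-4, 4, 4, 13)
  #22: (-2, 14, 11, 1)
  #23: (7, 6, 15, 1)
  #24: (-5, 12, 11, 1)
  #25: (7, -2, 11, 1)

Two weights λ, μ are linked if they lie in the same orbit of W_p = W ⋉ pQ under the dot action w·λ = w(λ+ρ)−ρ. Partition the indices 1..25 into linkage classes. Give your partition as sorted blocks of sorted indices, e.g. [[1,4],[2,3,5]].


Dynkin diagram of C (from the 6 off-diagonal −1 entries): D_4.

Folding the 25 weights λ_j+ρ into Ā_29 (reps in the given 4-coord order):

    λ_1 → (7, 1, 11, 1)
    λ_2 → (3, 2, 5, 14)
    λ_3 → (1, 0, 12, 2)
    λ_4 → (7, 1, 11, 1)
    λ_5 → (1, 0, 12, 2)
    λ_6 → (3, 2, 5, 14)
    λ_7 → (7, 1, 11, 1)
    λ_8 → (1, 0, 12, 2)
    λ_9 → (3, 2, 5, 14)
    λ_10 → (4, 8, 1, 8)
    λ_11 → (4, 8, 1, 8)
    λ_12 → (4, 8, 1, 8)
    λ_13 → (4, 2, 12, 2)
    λ_14 → (1, 0, 12, 2)
    λ_15 → (4, 2, 12, 2)
    λ_16 → (4, 8, 1, 8)
    λ_17 → (3, 2, 5, 14)
    λ_18 → (4, 2, 12, 2)
    λ_19 → (4, 8, 1, 8)
    λ_20 → (7, 1, 11, 1)
    λ_21 → (3, 2, 5, 14)
    λ_22 → (1, 0, 12, 2)
    λ_23 → (4, 2, 12, 2)
    λ_24 → (4, 2, 12, 2)
    λ_25 → (7, 1, 11, 1)

These 25 weights hit 5 W_29-dot-orbits; sizes (5, 5, 5, 5, 5):

[[1, 4, 7, 20, 25], [2, 6, 9, 17, 21], [3, 5, 8, 14, 22], [10, 11, 12, 16, 19], [13, 15, 18, 23, 24]]


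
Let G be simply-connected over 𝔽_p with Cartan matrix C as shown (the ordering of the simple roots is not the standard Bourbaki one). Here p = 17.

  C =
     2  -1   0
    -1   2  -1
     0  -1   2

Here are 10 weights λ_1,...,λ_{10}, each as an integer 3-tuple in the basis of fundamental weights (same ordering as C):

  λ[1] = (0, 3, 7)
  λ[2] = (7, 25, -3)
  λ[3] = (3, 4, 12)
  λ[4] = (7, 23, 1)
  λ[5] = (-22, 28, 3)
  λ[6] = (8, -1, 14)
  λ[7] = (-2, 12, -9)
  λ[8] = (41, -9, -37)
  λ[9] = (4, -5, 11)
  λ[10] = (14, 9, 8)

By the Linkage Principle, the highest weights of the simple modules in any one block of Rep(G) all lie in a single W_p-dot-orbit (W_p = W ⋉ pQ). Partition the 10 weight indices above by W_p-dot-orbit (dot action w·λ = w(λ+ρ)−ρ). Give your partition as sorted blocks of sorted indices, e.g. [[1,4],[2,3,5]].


Cartan matrix: type A_3 (|W|=24); un-permuting the 3 rows.

Each λ_j+ρ reduced to Ā_17; 3-tuples below use C's row order:

    λ_1+ρ ↦ (1, 4, 8)
    λ_2+ρ ↦ (2, 0, 8)
    λ_3+ρ ↦ (1, 4, 8)
    λ_4+ρ ↦ (2, 0, 8)
    λ_5+ρ ↦ (1, 4, 8)
    λ_6+ρ ↦ (2, 0, 8)
    λ_7+ρ ↦ (1, 4, 8)
    λ_8+ρ ↦ (2, 0, 8)
    λ_9+ρ ↦ (1, 4, 8)
    λ_10+ρ ↦ (2, 0, 8)

2 distinct reps among the 10 weights ⇒ 2 W_17-linkage classes:

[[1, 3, 5, 7, 9], [2, 4, 6, 8, 10]]


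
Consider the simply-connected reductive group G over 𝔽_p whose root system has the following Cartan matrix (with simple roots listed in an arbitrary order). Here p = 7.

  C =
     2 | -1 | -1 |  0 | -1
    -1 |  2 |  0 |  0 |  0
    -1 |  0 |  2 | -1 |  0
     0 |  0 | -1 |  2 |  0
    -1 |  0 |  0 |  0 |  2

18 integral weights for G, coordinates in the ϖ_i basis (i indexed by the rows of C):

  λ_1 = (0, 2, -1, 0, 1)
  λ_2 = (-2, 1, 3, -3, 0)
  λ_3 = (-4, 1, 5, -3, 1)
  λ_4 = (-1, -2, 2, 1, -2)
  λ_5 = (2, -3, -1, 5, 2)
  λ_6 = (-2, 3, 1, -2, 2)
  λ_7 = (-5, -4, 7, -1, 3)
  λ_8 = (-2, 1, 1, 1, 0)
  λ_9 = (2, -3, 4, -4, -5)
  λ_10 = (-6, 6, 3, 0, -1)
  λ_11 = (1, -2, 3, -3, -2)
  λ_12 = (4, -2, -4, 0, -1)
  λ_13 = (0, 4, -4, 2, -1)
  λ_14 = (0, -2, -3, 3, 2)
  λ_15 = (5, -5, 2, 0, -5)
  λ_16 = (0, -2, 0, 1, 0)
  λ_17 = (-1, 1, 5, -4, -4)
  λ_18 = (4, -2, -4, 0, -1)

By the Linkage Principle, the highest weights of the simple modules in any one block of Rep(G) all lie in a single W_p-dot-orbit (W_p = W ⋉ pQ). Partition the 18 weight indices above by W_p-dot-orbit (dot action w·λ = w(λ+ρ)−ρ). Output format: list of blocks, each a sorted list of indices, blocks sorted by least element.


Cartan matrix: type D_5 (|W|=1920); un-permuting the 5 rows.

λ_j+ρ reflected into Ā_7 (⟨·,θ^∨⟩≤7); 5-tuples as given:

  λ_1+ρ ↦ (0, 3, 1, 0, 2) · λ_2+ρ ↦ (1, 1, 1, 2, 0) · λ_3+ρ ↦ (1, 1, 0, 2, 1) · λ_4+ρ ↦ (0, 1, 1, 2, 1) · λ_5+ρ ↦ (0, 3, 1, 0, 2) · λ_6+ρ ↦ (0, 3, 1, 0, 2) · λ_7+ρ ↦ (0, 3, 1, 0, 2) · λ_8+ρ ↦ (1, 1, 1, 2, 0) · λ_9+ρ ↦ (1, 1, 0, 2, 1) · λ_10+ρ ↦ (1, 1, 0, 0, 4) · λ_11+ρ ↦ (0, 1, 1, 2, 1) · λ_12+ρ ↦ (1, 1, 1, 2, 0) · λ_13+ρ ↦ (0, 3, 1, 0, 2) · λ_14+ρ ↦ (1, 1, 0, 2, 1) · λ_15+ρ ↦ (1, 1, 0, 2, 1) · λ_16+ρ ↦ (0, 1, 1, 2, 1) · λ_17+ρ ↦ (1, 1, 1, 2, 0) · λ_18+ρ ↦ (1, 1, 1, 2, 0)

These 18 weights hit 5 W_7-dot-orbits; sizes (5, 5, 4, 3, 1):

[[1, 5, 6, 7, 13], [2, 8, 12, 17, 18], [3, 9, 14, 15], [4, 11, 16], [10]]


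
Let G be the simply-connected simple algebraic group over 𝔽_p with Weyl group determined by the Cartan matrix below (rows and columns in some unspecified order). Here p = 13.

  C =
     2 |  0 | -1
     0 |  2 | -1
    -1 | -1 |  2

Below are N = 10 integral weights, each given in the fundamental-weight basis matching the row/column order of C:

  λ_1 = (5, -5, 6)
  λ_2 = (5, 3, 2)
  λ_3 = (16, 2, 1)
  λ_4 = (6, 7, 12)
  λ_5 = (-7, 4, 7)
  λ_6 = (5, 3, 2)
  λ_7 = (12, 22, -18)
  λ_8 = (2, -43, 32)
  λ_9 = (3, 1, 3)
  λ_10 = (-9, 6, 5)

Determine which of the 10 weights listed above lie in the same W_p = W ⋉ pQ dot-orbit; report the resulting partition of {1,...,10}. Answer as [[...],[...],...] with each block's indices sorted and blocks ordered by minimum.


A_3 Cartan matrix, 3 simple roots permuted; ρ=(1,1,1).

Alcove-folded reps (p=13, 10 weights, presented ϖ-order):

  λ_1+ρ ↦ (6, 4, 3) · λ_2+ρ ↦ (6, 4, 3) · λ_3+ρ ↦ (4, 2, 4) · λ_4+ρ ↦ (6, 5, 2) · λ_5+ρ ↦ (6, 5, 2) · λ_6+ρ ↦ (6, 4, 3) · λ_7+ρ ↦ (6, 4, 3) · λ_8+ρ ↦ (4, 3, 3) · λ_9+ρ ↦ (4, 2, 4) · λ_10+ρ ↦ (6, 5, 2)

4 distinct reps among the 10 weights ⇒ 4 W_13-linkage classes:

[[1, 2, 6, 7], [3, 9], [4, 5, 10], [8]]


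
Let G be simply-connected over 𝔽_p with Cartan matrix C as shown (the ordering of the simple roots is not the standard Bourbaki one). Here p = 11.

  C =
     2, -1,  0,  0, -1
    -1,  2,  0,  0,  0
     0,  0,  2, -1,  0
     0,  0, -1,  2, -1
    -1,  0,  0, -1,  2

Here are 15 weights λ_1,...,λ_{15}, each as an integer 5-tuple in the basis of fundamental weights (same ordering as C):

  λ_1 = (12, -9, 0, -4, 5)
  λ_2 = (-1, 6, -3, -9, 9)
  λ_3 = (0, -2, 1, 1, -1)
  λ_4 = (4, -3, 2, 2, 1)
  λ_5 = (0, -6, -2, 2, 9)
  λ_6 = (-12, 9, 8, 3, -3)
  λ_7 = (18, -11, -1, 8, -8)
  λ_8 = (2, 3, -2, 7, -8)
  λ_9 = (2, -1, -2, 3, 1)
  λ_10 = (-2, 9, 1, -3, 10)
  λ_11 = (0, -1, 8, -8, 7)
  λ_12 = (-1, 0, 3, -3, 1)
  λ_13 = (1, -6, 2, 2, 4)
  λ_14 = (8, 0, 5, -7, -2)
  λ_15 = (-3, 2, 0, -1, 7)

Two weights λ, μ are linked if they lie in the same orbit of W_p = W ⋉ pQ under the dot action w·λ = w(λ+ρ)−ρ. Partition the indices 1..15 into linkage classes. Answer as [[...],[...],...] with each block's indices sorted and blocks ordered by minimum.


A_5 Cartan matrix, 5 simple roots permuted; ρ=(1,1,1,1,1).

Each λ_j+ρ reduced to Ā_11; 5-tuples below use C's row order:

    [1] (3, 0, 1, 3, 2)
    [2] (0, 1, 2, 2, 0)
    [3] (0, 1, 2, 2, 0)
    [4] (3, 0, 1, 3, 2)
    [5] (2, 1, 1, 0, 6)
    [6] (1, 0, 2, 7, 1)
    [7] (1, 0, 2, 7, 1)
    [8] (4, 0, 1, 0, 3)
    [9] (3, 0, 1, 3, 2)
    [10] (1, 0, 2, 7, 1)
    [11] (1, 0, 2, 7, 1)
    [12] (0, 1, 2, 2, 0)
    [13] (3, 0, 1, 3, 2)
    [14] (2, 1, 1, 0, 6)
    [15] (2, 1, 1, 0, 6)

The 15 indices split into 5 linkage classes (same alcove rep ⇔ same W_11-dot-orbit):

[[1, 4, 9, 13], [2, 3, 12], [5, 14, 15], [6, 7, 10, 11], [8]]


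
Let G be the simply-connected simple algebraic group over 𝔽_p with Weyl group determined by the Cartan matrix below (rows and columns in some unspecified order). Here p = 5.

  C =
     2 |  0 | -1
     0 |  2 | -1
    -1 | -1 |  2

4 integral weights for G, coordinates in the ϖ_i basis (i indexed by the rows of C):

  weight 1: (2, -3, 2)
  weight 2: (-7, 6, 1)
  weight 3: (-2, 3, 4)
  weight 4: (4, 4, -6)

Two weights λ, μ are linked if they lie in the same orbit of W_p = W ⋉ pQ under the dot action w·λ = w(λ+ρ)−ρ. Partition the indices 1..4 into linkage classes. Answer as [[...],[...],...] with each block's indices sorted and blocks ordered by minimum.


Cartan matrix: type A_3 (|W|=24); un-permuting the 3 rows.

Folding the 4 weights λ_j+ρ into Ā_5 (reps in the given 3-coord order):

  [1] (2, 1, 1)
  [2] (2, 1, 1)
  [3] (3, 0, 1)
  [4] (0, 0, 5)

Grouping the 4 weights by Ā_5-representative: 3 linkage classes.

[[1, 2], [3], [4]]


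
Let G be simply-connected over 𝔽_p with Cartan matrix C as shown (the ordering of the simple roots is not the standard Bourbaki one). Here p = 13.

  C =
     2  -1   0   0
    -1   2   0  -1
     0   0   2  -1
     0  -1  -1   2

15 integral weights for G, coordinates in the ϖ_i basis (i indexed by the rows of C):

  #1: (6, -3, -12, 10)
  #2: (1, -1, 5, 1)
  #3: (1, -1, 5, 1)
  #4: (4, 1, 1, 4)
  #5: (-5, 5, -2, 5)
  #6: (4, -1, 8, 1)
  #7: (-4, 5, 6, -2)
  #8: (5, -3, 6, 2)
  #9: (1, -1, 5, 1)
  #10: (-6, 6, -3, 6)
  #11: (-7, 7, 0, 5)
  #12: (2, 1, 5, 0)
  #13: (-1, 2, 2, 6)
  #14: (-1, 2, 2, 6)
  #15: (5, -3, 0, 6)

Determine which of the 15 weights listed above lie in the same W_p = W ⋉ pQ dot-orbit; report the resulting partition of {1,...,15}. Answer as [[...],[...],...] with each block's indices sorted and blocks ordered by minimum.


Root system A_4: the 4×4 matrix C matches after relabeling.

Each λ_j+ρ reduced to Ā_13; 4-tuples below use C's row order:

  1: (2, 0, 6, 2);  2: (2, 0, 6, 2);  3: (2, 0, 6, 2);  4: (4, 2, 1, 5);  5: (4, 2, 1, 5);  6: (2, 0, 6, 2);  7: (3, 2, 6, 1);  8: (3, 2, 6, 1);  9: (2, 0, 6, 2);  10: (4, 2, 1, 5);  11: (4, 2, 1, 5);  12: (3, 2, 6, 1);  13: (0, 3, 3, 7);  14: (0, 3, 3, 7);  15: (4, 2, 1, 5)

Linkage partition of the 15 weights (4 classes, p=13):

[[1, 2, 3, 6, 9], [4, 5, 10, 11, 15], [7, 8, 12], [13, 14]]


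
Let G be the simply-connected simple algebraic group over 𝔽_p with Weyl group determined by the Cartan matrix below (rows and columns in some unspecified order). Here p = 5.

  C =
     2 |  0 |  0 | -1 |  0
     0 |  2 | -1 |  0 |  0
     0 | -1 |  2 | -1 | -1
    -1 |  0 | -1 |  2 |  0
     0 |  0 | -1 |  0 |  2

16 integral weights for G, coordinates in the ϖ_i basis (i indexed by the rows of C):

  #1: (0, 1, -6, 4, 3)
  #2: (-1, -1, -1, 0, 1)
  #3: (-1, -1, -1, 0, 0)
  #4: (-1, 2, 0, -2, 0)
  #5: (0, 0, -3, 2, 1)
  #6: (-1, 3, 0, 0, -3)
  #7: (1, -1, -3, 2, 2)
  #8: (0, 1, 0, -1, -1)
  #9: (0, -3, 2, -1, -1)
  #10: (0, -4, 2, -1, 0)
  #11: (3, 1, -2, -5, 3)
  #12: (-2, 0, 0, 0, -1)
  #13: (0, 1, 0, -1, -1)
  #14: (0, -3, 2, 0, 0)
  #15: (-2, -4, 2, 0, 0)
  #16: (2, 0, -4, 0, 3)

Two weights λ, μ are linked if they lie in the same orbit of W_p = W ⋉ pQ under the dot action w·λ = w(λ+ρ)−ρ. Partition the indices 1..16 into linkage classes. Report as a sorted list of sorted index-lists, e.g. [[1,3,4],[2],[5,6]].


Cartan matrix: type D_5 (|W|=1920); un-permuting the 5 rows.

λ_j+ρ reflected into Ā_5 (⟨·,θ^∨⟩≤5); 5-tuples as given:

  [1] (1, 2, 1, 0, 0) · [2] (0, 0, 0, 1, 2) · [3] (0, 0, 0, 1, 1) · [4] (1, 3, 0, 0, 1) · [5] (1, 1, 1, 0, 0) · [6] (1, 3, 0, 0, 1) · [7] (1, 1, 1, 0, 0) · [8] (1, 2, 1, 0, 0) · [9] (1, 2, 1, 0, 0) · [10] (1, 3, 0, 0, 1) · [11] (1, 3, 0, 0, 1) · [12] (1, 1, 1, 0, 0) · [13] (1, 2, 1, 0, 0) · [14] (1, 1, 1, 0, 0) · [15] (1, 3, 0, 0, 1) · [16] (1, 1, 1, 0, 0)

Linkage partition of the 16 weights (5 classes, p=5):

[[1, 8, 9, 13], [2], [3], [4, 6, 10, 11, 15], [5, 7, 12, 14, 16]]


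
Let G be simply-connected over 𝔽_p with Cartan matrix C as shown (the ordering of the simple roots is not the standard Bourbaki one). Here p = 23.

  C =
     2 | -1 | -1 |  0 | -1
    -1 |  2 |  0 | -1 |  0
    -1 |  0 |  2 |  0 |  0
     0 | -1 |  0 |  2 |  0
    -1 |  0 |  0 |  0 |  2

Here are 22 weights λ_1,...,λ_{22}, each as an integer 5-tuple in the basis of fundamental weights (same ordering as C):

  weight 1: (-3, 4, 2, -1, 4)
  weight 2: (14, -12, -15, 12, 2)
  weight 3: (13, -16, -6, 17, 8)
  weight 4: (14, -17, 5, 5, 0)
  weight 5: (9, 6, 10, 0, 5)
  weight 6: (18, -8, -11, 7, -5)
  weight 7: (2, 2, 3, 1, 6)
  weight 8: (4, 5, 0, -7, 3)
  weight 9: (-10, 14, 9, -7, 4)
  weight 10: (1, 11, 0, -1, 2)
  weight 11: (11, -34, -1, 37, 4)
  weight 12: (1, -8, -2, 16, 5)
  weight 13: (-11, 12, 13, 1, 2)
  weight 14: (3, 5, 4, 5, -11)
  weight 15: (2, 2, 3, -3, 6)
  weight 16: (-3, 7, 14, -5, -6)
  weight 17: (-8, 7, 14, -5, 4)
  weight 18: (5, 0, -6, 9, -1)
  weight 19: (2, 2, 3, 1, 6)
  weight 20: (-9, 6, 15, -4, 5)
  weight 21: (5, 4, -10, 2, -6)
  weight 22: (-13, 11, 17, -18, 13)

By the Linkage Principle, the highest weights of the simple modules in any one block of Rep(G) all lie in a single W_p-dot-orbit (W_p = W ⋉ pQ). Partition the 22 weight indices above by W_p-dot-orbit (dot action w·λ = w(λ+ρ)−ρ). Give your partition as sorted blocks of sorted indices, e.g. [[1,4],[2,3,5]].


Root system D_5: the 5×5 matrix C matches after relabeling.

Each λ_j+ρ reduced to Ā_23; 5-tuples below use C's row order:

  [1] (2, 3, 1, 0, 3)
  [2] (3, 1, 4, 2, 7)
  [3] (2, 3, 1, 0, 3)
  [4] (1, 1, 5, 10, 0)
  [5] (1, 1, 5, 10, 0)
  [6] (2, 3, 8, 1, 2)
  [7] (3, 1, 4, 2, 7)
  [8] (5, 0, 1, 6, 4)
  [9] (5, 0, 1, 6, 4)
  [10] (2, 3, 1, 0, 3)
  [11] (1, 1, 5, 10, 0)
  [12] (1, 1, 5, 10, 0)
  [13] (3, 1, 4, 2, 7)
  [14] (5, 0, 1, 6, 4)
  [15] (3, 1, 4, 2, 7)
  [16] (2, 3, 8, 1, 2)
  [17] (2, 3, 8, 1, 2)
  [18] (1, 1, 5, 10, 0)
  [19] (3, 1, 4, 2, 7)
  [20] (2, 3, 8, 1, 2)
  [21] (2, 3, 1, 0, 3)
  [22] (2, 3, 1, 0, 3)

Linkage partition of the 22 weights (5 classes, p=23):

[[1, 3, 10, 21, 22], [2, 7, 13, 15, 19], [4, 5, 11, 12, 18], [6, 16, 17, 20], [8, 9, 14]]


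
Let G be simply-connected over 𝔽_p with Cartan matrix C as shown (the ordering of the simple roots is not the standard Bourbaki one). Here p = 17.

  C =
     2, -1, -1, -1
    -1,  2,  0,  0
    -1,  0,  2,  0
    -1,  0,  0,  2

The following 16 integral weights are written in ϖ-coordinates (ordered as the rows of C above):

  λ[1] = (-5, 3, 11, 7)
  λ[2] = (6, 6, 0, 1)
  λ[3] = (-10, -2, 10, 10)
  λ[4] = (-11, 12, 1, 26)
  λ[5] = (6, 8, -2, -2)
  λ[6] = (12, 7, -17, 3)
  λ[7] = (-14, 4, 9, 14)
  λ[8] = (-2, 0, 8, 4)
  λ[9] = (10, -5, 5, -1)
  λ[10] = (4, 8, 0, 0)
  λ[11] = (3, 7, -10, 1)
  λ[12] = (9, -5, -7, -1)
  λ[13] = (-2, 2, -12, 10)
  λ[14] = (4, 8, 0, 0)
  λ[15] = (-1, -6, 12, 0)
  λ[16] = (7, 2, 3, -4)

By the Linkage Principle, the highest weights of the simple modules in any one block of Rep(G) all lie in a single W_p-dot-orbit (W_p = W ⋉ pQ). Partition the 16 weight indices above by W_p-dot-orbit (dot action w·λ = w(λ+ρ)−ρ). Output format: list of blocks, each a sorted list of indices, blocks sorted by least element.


Cartan matrix: type D_4 (|W|=192); un-permuting the 4 rows.

W_17-reps of the 16 weights in Ā_17 (same 4-coord order as C):

  λ_1 → (1, 0, 8, 4) · λ_2 → (0, 7, 1, 2) · λ_3 → (1, 9, 1, 1) · λ_4 → (2, 8, 3, 2) · λ_5 → (1, 9, 1, 1) · λ_6 → (1, 0, 8, 4) · λ_7 → (2, 8, 3, 2) · λ_8 → (1, 0, 8, 4) · λ_9 → (0, 4, 6, 0) · λ_10 → (1, 9, 1, 1) · λ_11 → (2, 3, 4, 3) · λ_12 → (0, 4, 6, 0) · λ_13 → (1, 9, 1, 1) · λ_14 → (1, 9, 1, 1) · λ_15 → (1, 0, 8, 4) · λ_16 → (2, 3, 4, 3)

Grouping the 16 weights by Ā_17-representative: 6 linkage classes.

[[1, 6, 8, 15], [2], [3, 5, 10, 13, 14], [4, 7], [9, 12], [11, 16]]


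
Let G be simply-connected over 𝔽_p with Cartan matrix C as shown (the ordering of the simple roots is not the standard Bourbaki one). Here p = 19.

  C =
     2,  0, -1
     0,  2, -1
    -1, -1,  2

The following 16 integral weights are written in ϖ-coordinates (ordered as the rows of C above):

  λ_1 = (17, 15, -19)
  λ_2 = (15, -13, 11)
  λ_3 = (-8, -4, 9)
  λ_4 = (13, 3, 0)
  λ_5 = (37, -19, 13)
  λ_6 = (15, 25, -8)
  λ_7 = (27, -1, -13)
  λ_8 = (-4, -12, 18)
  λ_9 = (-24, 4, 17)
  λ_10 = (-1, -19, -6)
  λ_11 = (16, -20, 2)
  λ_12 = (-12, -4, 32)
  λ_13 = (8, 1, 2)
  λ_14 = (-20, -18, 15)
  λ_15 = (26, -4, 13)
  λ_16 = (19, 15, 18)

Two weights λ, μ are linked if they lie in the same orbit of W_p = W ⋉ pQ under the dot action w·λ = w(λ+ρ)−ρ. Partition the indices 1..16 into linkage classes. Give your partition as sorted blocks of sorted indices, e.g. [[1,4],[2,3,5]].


Dynkin diagram of C (from the 4 off-diagonal −1 entries): A_3.

Alcove-folded reps (p=19, 16 weights, presented ϖ-order):

    λ_1 → (0, 2, 16)
    λ_2 → (7, 3, 0)
    λ_3 → (7, 3, 0)
    λ_4 → (14, 4, 1)
    λ_5 → (14, 4, 1)
    λ_6 → (7, 3, 0)
    λ_7 → (7, 3, 0)
    λ_8 → (3, 11, 5)
    λ_9 → (14, 4, 1)
    λ_10 → (14, 4, 1)
    λ_11 → (0, 2, 16)
    λ_12 → (3, 11, 5)
    λ_13 → (9, 2, 3)
    λ_14 → (0, 2, 16)
    λ_15 → (3, 11, 5)
    λ_16 → (0, 2, 16)

Linkage partition of the 16 weights (5 classes, p=19):

[[1, 11, 14, 16], [2, 3, 6, 7], [4, 5, 9, 10], [8, 12, 15], [13]]


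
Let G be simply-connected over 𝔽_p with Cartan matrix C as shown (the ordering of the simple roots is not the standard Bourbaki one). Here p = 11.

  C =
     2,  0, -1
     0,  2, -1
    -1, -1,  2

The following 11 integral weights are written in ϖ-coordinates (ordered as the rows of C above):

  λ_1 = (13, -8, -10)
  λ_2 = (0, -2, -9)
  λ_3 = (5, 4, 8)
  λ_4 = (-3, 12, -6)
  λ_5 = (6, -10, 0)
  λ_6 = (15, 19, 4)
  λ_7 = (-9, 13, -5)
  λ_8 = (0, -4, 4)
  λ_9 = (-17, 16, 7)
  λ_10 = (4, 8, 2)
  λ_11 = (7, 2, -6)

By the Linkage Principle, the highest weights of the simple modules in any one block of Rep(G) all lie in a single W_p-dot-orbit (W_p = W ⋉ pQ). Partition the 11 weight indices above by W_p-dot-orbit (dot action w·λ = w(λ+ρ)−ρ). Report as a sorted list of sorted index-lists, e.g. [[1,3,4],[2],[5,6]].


Type A_3, rank 3, |W|=24; reorder rows/cols to standard.

Each λ_j+ρ reduced to Ā_11; 3-tuples below use C's row order:

    λ_1 → (3, 4, 2)
    λ_2 → (1, 1, 7)
    λ_3 → (3, 4, 2)
    λ_4 → (3, 4, 2)
    λ_5 → (1, 1, 7)
    λ_6 → (3, 1, 2)
    λ_7 → (1, 1, 7)
    λ_8 → (1, 3, 2)
    λ_9 → (3, 2, 3)
    λ_10 → (1, 3, 2)
    λ_11 → (3, 2, 3)

Linkage partition of the 11 weights (5 classes, p=11):

[[1, 3, 4], [2, 5, 7], [6], [8, 10], [9, 11]]
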